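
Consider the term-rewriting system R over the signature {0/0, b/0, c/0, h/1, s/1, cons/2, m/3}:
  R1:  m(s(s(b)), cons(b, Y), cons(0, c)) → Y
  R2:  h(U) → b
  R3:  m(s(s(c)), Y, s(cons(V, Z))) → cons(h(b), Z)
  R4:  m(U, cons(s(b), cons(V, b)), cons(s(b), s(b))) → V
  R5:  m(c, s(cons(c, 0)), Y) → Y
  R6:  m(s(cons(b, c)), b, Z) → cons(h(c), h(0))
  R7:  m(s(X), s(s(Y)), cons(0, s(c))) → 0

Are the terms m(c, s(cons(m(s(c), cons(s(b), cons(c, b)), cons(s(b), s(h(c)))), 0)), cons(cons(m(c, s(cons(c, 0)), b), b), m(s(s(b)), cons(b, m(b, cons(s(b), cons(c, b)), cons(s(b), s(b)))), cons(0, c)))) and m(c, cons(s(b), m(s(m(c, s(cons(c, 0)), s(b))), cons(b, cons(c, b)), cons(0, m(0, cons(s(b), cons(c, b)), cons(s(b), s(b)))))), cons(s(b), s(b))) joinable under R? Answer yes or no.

no — NF(t₁) = cons(cons(b, b), c), NF(t₂) = c

Reduce t₁ = m(c, s(cons(m(s(c), cons(s(b), cons(c, b)), cons(s(b), s(h(c)))), 0)), cons(cons(m(c, s(cons(c, 0)), b), b), m(s(s(b)), cons(b, m(b, cons(s(b), cons(c, b)), cons(s(b), s(b)))), cons(0, c)))):
1. m(c, s(cons(m(s(c), cons(s(b), cons(c, b)), cons(s(b), s(h(c)))), 0)), cons(cons(m(c, s(cons(c, 0)), b), b), m(s(s(b)), cons(b, m(b, cons(s(b), cons(c, b)), cons(s(b), s(b)))), cons(0, c))))  →  m(c, s(cons(m(s(c), cons(s(b), cons(c, b)), cons(s(b), s(b))), 0)), cons(cons(m(c, s(cons(c, 0)), b), b), m(s(s(b)), cons(b, m(b, cons(s(b), cons(c, b)), cons(s(b), s(b)))), cons(0, c))))   [R2 at 2.1.1.3.2.1]
2. m(c, s(cons(m(s(c), cons(s(b), cons(c, b)), cons(s(b), s(b))), 0)), cons(cons(m(c, s(cons(c, 0)), b), b), m(s(s(b)), cons(b, m(b, cons(s(b), cons(c, b)), cons(s(b), s(b)))), cons(0, c))))  →  m(c, s(cons(c, 0)), cons(cons(m(c, s(cons(c, 0)), b), b), m(s(s(b)), cons(b, m(b, cons(s(b), cons(c, b)), cons(s(b), s(b)))), cons(0, c))))   [R4 at 2.1.1]
3. m(c, s(cons(c, 0)), cons(cons(m(c, s(cons(c, 0)), b), b), m(s(s(b)), cons(b, m(b, cons(s(b), cons(c, b)), cons(s(b), s(b)))), cons(0, c))))  →  cons(cons(m(c, s(cons(c, 0)), b), b), m(s(s(b)), cons(b, m(b, cons(s(b), cons(c, b)), cons(s(b), s(b)))), cons(0, c)))   [R5 at ε]
4. cons(cons(m(c, s(cons(c, 0)), b), b), m(s(s(b)), cons(b, m(b, cons(s(b), cons(c, b)), cons(s(b), s(b)))), cons(0, c)))  →  cons(cons(b, b), m(s(s(b)), cons(b, m(b, cons(s(b), cons(c, b)), cons(s(b), s(b)))), cons(0, c)))   [R5 at 1.1]
5. cons(cons(b, b), m(s(s(b)), cons(b, m(b, cons(s(b), cons(c, b)), cons(s(b), s(b)))), cons(0, c)))  →  cons(cons(b, b), m(b, cons(s(b), cons(c, b)), cons(s(b), s(b))))   [R1 at 2]
6. cons(cons(b, b), m(b, cons(s(b), cons(c, b)), cons(s(b), s(b))))  →  cons(cons(b, b), c)   [R4 at 2]

Reduce t₂ = m(c, cons(s(b), m(s(m(c, s(cons(c, 0)), s(b))), cons(b, cons(c, b)), cons(0, m(0, cons(s(b), cons(c, b)), cons(s(b), s(b)))))), cons(s(b), s(b))):
1. m(c, cons(s(b), m(s(m(c, s(cons(c, 0)), s(b))), cons(b, cons(c, b)), cons(0, m(0, cons(s(b), cons(c, b)), cons(s(b), s(b)))))), cons(s(b), s(b)))  →  m(c, cons(s(b), m(s(s(b)), cons(b, cons(c, b)), cons(0, m(0, cons(s(b), cons(c, b)), cons(s(b), s(b)))))), cons(s(b), s(b)))   [R5 at 2.2.1.1]
2. m(c, cons(s(b), m(s(s(b)), cons(b, cons(c, b)), cons(0, m(0, cons(s(b), cons(c, b)), cons(s(b), s(b)))))), cons(s(b), s(b)))  →  m(c, cons(s(b), m(s(s(b)), cons(b, cons(c, b)), cons(0, c))), cons(s(b), s(b)))   [R4 at 2.2.3.2]
3. m(c, cons(s(b), m(s(s(b)), cons(b, cons(c, b)), cons(0, c))), cons(s(b), s(b)))  →  m(c, cons(s(b), cons(c, b)), cons(s(b), s(b)))   [R1 at 2.2]
4. m(c, cons(s(b), cons(c, b)), cons(s(b), s(b)))  →  c   [R4 at ε]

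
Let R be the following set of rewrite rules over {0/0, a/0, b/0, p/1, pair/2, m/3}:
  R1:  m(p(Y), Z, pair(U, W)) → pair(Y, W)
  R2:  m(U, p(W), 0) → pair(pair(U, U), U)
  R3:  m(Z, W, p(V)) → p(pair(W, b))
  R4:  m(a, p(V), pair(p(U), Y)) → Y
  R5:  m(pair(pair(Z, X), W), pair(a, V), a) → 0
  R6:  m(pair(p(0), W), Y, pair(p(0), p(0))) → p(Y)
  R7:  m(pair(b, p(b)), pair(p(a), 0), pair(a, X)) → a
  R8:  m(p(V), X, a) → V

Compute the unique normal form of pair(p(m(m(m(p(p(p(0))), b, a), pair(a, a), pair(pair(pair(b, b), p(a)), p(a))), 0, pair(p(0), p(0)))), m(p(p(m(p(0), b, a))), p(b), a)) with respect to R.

pair(p(p(0)), p(0))

1. pair(p(m(m(m(p(p(p(0))), b, a), pair(a, a), pair(pair(pair(b, b), p(a)), p(a))), 0, pair(p(0), p(0)))), m(p(p(m(p(0), b, a))), p(b), a))  →  pair(p(m(m(p(p(0)), pair(a, a), pair(pair(pair(b, b), p(a)), p(a))), 0, pair(p(0), p(0)))), m(p(p(m(p(0), b, a))), p(b), a))   [R8 at 1.1.1.1]
2. pair(p(m(m(p(p(0)), pair(a, a), pair(pair(pair(b, b), p(a)), p(a))), 0, pair(p(0), p(0)))), m(p(p(m(p(0), b, a))), p(b), a))  →  pair(p(m(pair(p(0), p(a)), 0, pair(p(0), p(0)))), m(p(p(m(p(0), b, a))), p(b), a))   [R1 at 1.1.1]
3. pair(p(m(pair(p(0), p(a)), 0, pair(p(0), p(0)))), m(p(p(m(p(0), b, a))), p(b), a))  →  pair(p(p(0)), m(p(p(m(p(0), b, a))), p(b), a))   [R6 at 1.1]
4. pair(p(p(0)), m(p(p(m(p(0), b, a))), p(b), a))  →  pair(p(p(0)), p(m(p(0), b, a)))   [R8 at 2]
5. pair(p(p(0)), p(m(p(0), b, a)))  →  pair(p(p(0)), p(0))   [R8 at 2.1]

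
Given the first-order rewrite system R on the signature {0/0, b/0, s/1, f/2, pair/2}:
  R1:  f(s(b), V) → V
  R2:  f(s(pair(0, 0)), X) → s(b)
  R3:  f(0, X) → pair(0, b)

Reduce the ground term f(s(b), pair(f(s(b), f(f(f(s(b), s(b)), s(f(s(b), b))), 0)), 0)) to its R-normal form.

pair(0, 0)

1. f(s(b), pair(f(s(b), f(f(f(s(b), s(b)), s(f(s(b), b))), 0)), 0))  →  pair(f(s(b), f(f(f(s(b), s(b)), s(f(s(b), b))), 0)), 0)   [R1 at ε]
2. pair(f(s(b), f(f(f(s(b), s(b)), s(f(s(b), b))), 0)), 0)  →  pair(f(f(f(s(b), s(b)), s(f(s(b), b))), 0), 0)   [R1 at 1]
3. pair(f(f(f(s(b), s(b)), s(f(s(b), b))), 0), 0)  →  pair(f(f(s(b), s(f(s(b), b))), 0), 0)   [R1 at 1.1.1]
4. pair(f(f(s(b), s(f(s(b), b))), 0), 0)  →  pair(f(s(f(s(b), b)), 0), 0)   [R1 at 1.1]
5. pair(f(s(f(s(b), b)), 0), 0)  →  pair(f(s(b), 0), 0)   [R1 at 1.1.1]
6. pair(f(s(b), 0), 0)  →  pair(0, 0)   [R1 at 1]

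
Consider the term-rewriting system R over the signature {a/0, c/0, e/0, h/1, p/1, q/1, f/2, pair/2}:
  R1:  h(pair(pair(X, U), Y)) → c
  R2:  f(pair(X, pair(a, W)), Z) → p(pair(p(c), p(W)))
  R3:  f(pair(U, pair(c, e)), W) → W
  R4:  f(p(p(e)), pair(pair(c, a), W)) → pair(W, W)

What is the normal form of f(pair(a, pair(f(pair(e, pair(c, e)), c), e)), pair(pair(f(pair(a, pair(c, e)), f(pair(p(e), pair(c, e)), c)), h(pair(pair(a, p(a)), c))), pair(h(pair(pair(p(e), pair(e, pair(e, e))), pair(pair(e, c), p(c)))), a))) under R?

1. f(pair(a, pair(f(pair(e, pair(c, e)), c), e)), pair(pair(f(pair(a, pair(c, e)), f(pair(p(e), pair(c, e)), c)), h(pair(pair(a, p(a)), c))), pair(h(pair(pair(p(e), pair(e, pair(e, e))), pair(pair(e, c), p(c)))), a)))  →  f(pair(a, pair(c, e)), pair(pair(f(pair(a, pair(c, e)), f(pair(p(e), pair(c, e)), c)), h(pair(pair(a, p(a)), c))), pair(h(pair(pair(p(e), pair(e, pair(e, e))), pair(pair(e, c), p(c)))), a)))   [R3 at 1.2.1]
2. f(pair(a, pair(c, e)), pair(pair(f(pair(a, pair(c, e)), f(pair(p(e), pair(c, e)), c)), h(pair(pair(a, p(a)), c))), pair(h(pair(pair(p(e), pair(e, pair(e, e))), pair(pair(e, c), p(c)))), a)))  →  pair(pair(f(pair(a, pair(c, e)), f(pair(p(e), pair(c, e)), c)), h(pair(pair(a, p(a)), c))), pair(h(pair(pair(p(e), pair(e, pair(e, e))), pair(pair(e, c), p(c)))), a))   [R3 at ε]
3. pair(pair(f(pair(a, pair(c, e)), f(pair(p(e), pair(c, e)), c)), h(pair(pair(a, p(a)), c))), pair(h(pair(pair(p(e), pair(e, pair(e, e))), pair(pair(e, c), p(c)))), a))  →  pair(pair(f(pair(p(e), pair(c, e)), c), h(pair(pair(a, p(a)), c))), pair(h(pair(pair(p(e), pair(e, pair(e, e))), pair(pair(e, c), p(c)))), a))   [R3 at 1.1]
4. pair(pair(f(pair(p(e), pair(c, e)), c), h(pair(pair(a, p(a)), c))), pair(h(pair(pair(p(e), pair(e, pair(e, e))), pair(pair(e, c), p(c)))), a))  →  pair(pair(c, h(pair(pair(a, p(a)), c))), pair(h(pair(pair(p(e), pair(e, pair(e, e))), pair(pair(e, c), p(c)))), a))   [R3 at 1.1]
5. pair(pair(c, h(pair(pair(a, p(a)), c))), pair(h(pair(pair(p(e), pair(e, pair(e, e))), pair(pair(e, c), p(c)))), a))  →  pair(pair(c, c), pair(h(pair(pair(p(e), pair(e, pair(e, e))), pair(pair(e, c), p(c)))), a))   [R1 at 1.2]
6. pair(pair(c, c), pair(h(pair(pair(p(e), pair(e, pair(e, e))), pair(pair(e, c), p(c)))), a))  →  pair(pair(c, c), pair(c, a))   [R1 at 2.1]

pair(pair(c, c), pair(c, a))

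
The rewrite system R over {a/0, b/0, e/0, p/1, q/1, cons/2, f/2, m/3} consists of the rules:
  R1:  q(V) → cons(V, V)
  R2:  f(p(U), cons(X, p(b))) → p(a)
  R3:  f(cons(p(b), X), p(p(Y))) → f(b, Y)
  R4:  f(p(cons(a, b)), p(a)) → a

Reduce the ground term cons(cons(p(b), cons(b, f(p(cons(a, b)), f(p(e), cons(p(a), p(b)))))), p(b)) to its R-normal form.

cons(cons(p(b), cons(b, a)), p(b))

1. cons(cons(p(b), cons(b, f(p(cons(a, b)), f(p(e), cons(p(a), p(b)))))), p(b))  →  cons(cons(p(b), cons(b, f(p(cons(a, b)), p(a)))), p(b))   [R2 at 1.2.2.2]
2. cons(cons(p(b), cons(b, f(p(cons(a, b)), p(a)))), p(b))  →  cons(cons(p(b), cons(b, a)), p(b))   [R4 at 1.2.2]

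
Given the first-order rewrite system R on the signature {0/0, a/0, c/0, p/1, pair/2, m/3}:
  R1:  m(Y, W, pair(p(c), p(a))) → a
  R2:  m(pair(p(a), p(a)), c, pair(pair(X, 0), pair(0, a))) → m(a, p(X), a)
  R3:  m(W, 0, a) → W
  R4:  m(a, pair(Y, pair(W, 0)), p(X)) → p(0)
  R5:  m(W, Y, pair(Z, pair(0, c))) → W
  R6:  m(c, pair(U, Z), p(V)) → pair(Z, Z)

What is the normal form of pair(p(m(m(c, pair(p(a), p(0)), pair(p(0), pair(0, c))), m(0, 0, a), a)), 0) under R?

1. pair(p(m(m(c, pair(p(a), p(0)), pair(p(0), pair(0, c))), m(0, 0, a), a)), 0)  →  pair(p(m(c, m(0, 0, a), a)), 0)   [R5 at 1.1.1]
2. pair(p(m(c, m(0, 0, a), a)), 0)  →  pair(p(m(c, 0, a)), 0)   [R3 at 1.1.2]
3. pair(p(m(c, 0, a)), 0)  →  pair(p(c), 0)   [R3 at 1.1]

pair(p(c), 0)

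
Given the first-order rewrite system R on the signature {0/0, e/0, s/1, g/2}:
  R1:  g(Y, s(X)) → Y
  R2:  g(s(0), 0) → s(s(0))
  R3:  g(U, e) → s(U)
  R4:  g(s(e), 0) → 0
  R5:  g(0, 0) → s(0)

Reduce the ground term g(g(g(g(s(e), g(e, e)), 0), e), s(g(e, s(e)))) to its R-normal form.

1. g(g(g(g(s(e), g(e, e)), 0), e), s(g(e, s(e))))  →  g(g(g(s(e), g(e, e)), 0), e)   [R1 at ε]
2. g(g(g(s(e), g(e, e)), 0), e)  →  s(g(g(s(e), g(e, e)), 0))   [R3 at ε]
3. s(g(g(s(e), g(e, e)), 0))  →  s(g(g(s(e), s(e)), 0))   [R3 at 1.1.2]
4. s(g(g(s(e), s(e)), 0))  →  s(g(s(e), 0))   [R1 at 1.1]
5. s(g(s(e), 0))  →  s(0)   [R4 at 1]

s(0)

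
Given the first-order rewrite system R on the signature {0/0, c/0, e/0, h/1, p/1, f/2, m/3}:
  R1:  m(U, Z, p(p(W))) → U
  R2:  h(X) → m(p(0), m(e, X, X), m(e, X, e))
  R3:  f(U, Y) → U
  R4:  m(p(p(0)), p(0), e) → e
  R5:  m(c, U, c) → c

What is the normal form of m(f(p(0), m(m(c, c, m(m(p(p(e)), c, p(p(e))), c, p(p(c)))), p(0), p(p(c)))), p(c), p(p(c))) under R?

1. m(f(p(0), m(m(c, c, m(m(p(p(e)), c, p(p(e))), c, p(p(c)))), p(0), p(p(c)))), p(c), p(p(c)))  →  f(p(0), m(m(c, c, m(m(p(p(e)), c, p(p(e))), c, p(p(c)))), p(0), p(p(c))))   [R1 at ε]
2. f(p(0), m(m(c, c, m(m(p(p(e)), c, p(p(e))), c, p(p(c)))), p(0), p(p(c))))  →  p(0)   [R3 at ε]

p(0)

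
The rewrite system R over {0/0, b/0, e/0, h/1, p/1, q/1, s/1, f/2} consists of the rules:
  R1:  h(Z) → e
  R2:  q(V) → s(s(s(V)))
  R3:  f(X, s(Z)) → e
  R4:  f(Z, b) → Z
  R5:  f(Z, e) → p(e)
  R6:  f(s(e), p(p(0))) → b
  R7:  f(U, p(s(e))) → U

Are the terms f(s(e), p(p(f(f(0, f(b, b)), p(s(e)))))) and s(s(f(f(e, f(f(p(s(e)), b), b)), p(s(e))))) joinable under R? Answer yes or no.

Reduce t₁ = f(s(e), p(p(f(f(0, f(b, b)), p(s(e)))))):
1. f(s(e), p(p(f(f(0, f(b, b)), p(s(e))))))  →  f(s(e), p(p(f(0, f(b, b)))))   [R7 at 2.1.1]
2. f(s(e), p(p(f(0, f(b, b)))))  →  f(s(e), p(p(f(0, b))))   [R4 at 2.1.1.2]
3. f(s(e), p(p(f(0, b))))  →  f(s(e), p(p(0)))   [R4 at 2.1.1]
4. f(s(e), p(p(0)))  →  b   [R6 at ε]

Reduce t₂ = s(s(f(f(e, f(f(p(s(e)), b), b)), p(s(e))))):
1. s(s(f(f(e, f(f(p(s(e)), b), b)), p(s(e)))))  →  s(s(f(e, f(f(p(s(e)), b), b))))   [R7 at 1.1]
2. s(s(f(e, f(f(p(s(e)), b), b))))  →  s(s(f(e, f(p(s(e)), b))))   [R4 at 1.1.2]
3. s(s(f(e, f(p(s(e)), b))))  →  s(s(f(e, p(s(e)))))   [R4 at 1.1.2]
4. s(s(f(e, p(s(e)))))  →  s(s(e))   [R7 at 1.1]

no — NF(t₁) = b, NF(t₂) = s(s(e))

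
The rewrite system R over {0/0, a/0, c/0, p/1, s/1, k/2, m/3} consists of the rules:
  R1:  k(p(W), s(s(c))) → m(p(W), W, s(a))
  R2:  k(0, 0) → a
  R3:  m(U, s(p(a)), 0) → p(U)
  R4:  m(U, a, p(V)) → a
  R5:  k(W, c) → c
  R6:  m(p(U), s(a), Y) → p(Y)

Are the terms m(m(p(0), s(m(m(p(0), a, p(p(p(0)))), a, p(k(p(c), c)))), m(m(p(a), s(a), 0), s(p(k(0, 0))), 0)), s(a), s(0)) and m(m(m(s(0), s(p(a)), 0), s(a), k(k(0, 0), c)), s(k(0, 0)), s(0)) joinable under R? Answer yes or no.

Reduce t₁ = m(m(p(0), s(m(m(p(0), a, p(p(p(0)))), a, p(k(p(c), c)))), m(m(p(a), s(a), 0), s(p(k(0, 0))), 0)), s(a), s(0)):
1. m(m(p(0), s(m(m(p(0), a, p(p(p(0)))), a, p(k(p(c), c)))), m(m(p(a), s(a), 0), s(p(k(0, 0))), 0)), s(a), s(0))  →  m(m(p(0), s(a), m(m(p(a), s(a), 0), s(p(k(0, 0))), 0)), s(a), s(0))   [R4 at 1.2.1]
2. m(m(p(0), s(a), m(m(p(a), s(a), 0), s(p(k(0, 0))), 0)), s(a), s(0))  →  m(p(m(m(p(a), s(a), 0), s(p(k(0, 0))), 0)), s(a), s(0))   [R6 at 1]
3. m(p(m(m(p(a), s(a), 0), s(p(k(0, 0))), 0)), s(a), s(0))  →  p(s(0))   [R6 at ε]

Reduce t₂ = m(m(m(s(0), s(p(a)), 0), s(a), k(k(0, 0), c)), s(k(0, 0)), s(0)):
1. m(m(m(s(0), s(p(a)), 0), s(a), k(k(0, 0), c)), s(k(0, 0)), s(0))  →  m(m(p(s(0)), s(a), k(k(0, 0), c)), s(k(0, 0)), s(0))   [R3 at 1.1]
2. m(m(p(s(0)), s(a), k(k(0, 0), c)), s(k(0, 0)), s(0))  →  m(p(k(k(0, 0), c)), s(k(0, 0)), s(0))   [R6 at 1]
3. m(p(k(k(0, 0), c)), s(k(0, 0)), s(0))  →  m(p(c), s(k(0, 0)), s(0))   [R5 at 1.1]
4. m(p(c), s(k(0, 0)), s(0))  →  m(p(c), s(a), s(0))   [R2 at 2.1]
5. m(p(c), s(a), s(0))  →  p(s(0))   [R6 at ε]

yes — NF(t₁) = p(s(0)), NF(t₂) = p(s(0))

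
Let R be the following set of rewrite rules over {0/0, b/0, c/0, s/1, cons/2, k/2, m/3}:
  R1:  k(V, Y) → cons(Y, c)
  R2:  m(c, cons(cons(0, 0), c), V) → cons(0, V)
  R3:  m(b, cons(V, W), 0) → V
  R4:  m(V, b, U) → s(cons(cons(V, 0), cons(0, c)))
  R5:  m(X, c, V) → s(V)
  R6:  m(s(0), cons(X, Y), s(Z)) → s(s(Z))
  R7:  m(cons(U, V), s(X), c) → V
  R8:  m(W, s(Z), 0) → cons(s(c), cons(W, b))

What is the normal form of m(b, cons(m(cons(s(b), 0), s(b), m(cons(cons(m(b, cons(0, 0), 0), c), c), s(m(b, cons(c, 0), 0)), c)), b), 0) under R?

0

1. m(b, cons(m(cons(s(b), 0), s(b), m(cons(cons(m(b, cons(0, 0), 0), c), c), s(m(b, cons(c, 0), 0)), c)), b), 0)  →  m(cons(s(b), 0), s(b), m(cons(cons(m(b, cons(0, 0), 0), c), c), s(m(b, cons(c, 0), 0)), c))   [R3 at ε]
2. m(cons(s(b), 0), s(b), m(cons(cons(m(b, cons(0, 0), 0), c), c), s(m(b, cons(c, 0), 0)), c))  →  m(cons(s(b), 0), s(b), c)   [R7 at 3]
3. m(cons(s(b), 0), s(b), c)  →  0   [R7 at ε]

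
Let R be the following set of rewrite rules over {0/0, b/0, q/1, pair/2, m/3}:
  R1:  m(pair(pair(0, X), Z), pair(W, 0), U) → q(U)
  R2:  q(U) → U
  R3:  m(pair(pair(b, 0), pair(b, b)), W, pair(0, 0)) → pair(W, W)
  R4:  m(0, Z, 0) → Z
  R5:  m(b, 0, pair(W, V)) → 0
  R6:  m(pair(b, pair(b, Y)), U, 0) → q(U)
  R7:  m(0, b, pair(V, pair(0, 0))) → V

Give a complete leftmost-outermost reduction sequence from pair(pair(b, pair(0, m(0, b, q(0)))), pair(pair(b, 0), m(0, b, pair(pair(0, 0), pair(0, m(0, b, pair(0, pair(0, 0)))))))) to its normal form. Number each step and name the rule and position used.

1. pair(pair(b, pair(0, m(0, b, q(0)))), pair(pair(b, 0), m(0, b, pair(pair(0, 0), pair(0, m(0, b, pair(0, pair(0, 0))))))))  →  pair(pair(b, pair(0, m(0, b, 0))), pair(pair(b, 0), m(0, b, pair(pair(0, 0), pair(0, m(0, b, pair(0, pair(0, 0))))))))   [R2 at 1.2.2.3]
2. pair(pair(b, pair(0, m(0, b, 0))), pair(pair(b, 0), m(0, b, pair(pair(0, 0), pair(0, m(0, b, pair(0, pair(0, 0))))))))  →  pair(pair(b, pair(0, b)), pair(pair(b, 0), m(0, b, pair(pair(0, 0), pair(0, m(0, b, pair(0, pair(0, 0))))))))   [R4 at 1.2.2]
3. pair(pair(b, pair(0, b)), pair(pair(b, 0), m(0, b, pair(pair(0, 0), pair(0, m(0, b, pair(0, pair(0, 0))))))))  →  pair(pair(b, pair(0, b)), pair(pair(b, 0), m(0, b, pair(pair(0, 0), pair(0, 0)))))   [R7 at 2.2.3.2.2]
4. pair(pair(b, pair(0, b)), pair(pair(b, 0), m(0, b, pair(pair(0, 0), pair(0, 0)))))  →  pair(pair(b, pair(0, b)), pair(pair(b, 0), pair(0, 0)))   [R7 at 2.2]

pair(pair(b, pair(0, b)), pair(pair(b, 0), pair(0, 0)))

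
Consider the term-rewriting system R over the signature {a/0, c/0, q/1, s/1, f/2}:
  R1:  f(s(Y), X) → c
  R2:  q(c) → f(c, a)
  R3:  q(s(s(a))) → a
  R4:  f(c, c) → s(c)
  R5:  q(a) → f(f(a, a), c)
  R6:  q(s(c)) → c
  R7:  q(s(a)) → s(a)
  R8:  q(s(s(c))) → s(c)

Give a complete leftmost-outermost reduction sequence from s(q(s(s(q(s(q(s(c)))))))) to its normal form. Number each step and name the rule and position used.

1. s(q(s(s(q(s(q(s(c))))))))  →  s(q(s(s(q(s(c))))))   [R6 at 1.1.1.1.1.1]
2. s(q(s(s(q(s(c))))))  →  s(q(s(s(c))))   [R6 at 1.1.1.1]
3. s(q(s(s(c))))  →  s(s(c))   [R8 at 1]

s(s(c))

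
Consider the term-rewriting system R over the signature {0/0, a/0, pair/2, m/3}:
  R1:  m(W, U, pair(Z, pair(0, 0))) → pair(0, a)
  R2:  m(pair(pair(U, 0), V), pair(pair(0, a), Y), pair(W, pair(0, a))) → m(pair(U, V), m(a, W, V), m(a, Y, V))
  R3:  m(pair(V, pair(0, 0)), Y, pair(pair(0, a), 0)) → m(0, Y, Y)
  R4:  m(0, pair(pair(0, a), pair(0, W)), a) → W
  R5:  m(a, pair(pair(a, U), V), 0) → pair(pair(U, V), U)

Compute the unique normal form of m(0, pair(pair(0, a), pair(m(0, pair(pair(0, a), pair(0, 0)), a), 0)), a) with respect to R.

0

1. m(0, pair(pair(0, a), pair(m(0, pair(pair(0, a), pair(0, 0)), a), 0)), a)  →  m(0, pair(pair(0, a), pair(0, 0)), a)   [R4 at 2.2.1]
2. m(0, pair(pair(0, a), pair(0, 0)), a)  →  0   [R4 at ε]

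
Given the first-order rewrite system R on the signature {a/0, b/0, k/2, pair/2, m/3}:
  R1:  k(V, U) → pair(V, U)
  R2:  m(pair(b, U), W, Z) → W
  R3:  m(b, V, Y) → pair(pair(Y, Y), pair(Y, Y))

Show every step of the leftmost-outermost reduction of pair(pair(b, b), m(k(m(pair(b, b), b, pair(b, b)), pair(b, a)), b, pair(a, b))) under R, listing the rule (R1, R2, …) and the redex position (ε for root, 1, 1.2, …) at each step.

1. pair(pair(b, b), m(k(m(pair(b, b), b, pair(b, b)), pair(b, a)), b, pair(a, b)))  →  pair(pair(b, b), m(pair(m(pair(b, b), b, pair(b, b)), pair(b, a)), b, pair(a, b)))   [R1 at 2.1]
2. pair(pair(b, b), m(pair(m(pair(b, b), b, pair(b, b)), pair(b, a)), b, pair(a, b)))  →  pair(pair(b, b), m(pair(b, pair(b, a)), b, pair(a, b)))   [R2 at 2.1.1]
3. pair(pair(b, b), m(pair(b, pair(b, a)), b, pair(a, b)))  →  pair(pair(b, b), b)   [R2 at 2]

pair(pair(b, b), b)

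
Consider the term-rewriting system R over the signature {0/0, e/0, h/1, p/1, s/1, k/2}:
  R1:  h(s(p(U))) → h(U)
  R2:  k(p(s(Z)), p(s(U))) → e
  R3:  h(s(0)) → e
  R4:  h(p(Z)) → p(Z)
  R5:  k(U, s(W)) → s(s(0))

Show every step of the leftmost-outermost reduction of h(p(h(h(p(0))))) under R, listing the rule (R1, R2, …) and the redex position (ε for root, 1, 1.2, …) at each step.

p(p(0))

1. h(p(h(h(p(0)))))  →  p(h(h(p(0))))   [R4 at ε]
2. p(h(h(p(0))))  →  p(h(p(0)))   [R4 at 1.1]
3. p(h(p(0)))  →  p(p(0))   [R4 at 1]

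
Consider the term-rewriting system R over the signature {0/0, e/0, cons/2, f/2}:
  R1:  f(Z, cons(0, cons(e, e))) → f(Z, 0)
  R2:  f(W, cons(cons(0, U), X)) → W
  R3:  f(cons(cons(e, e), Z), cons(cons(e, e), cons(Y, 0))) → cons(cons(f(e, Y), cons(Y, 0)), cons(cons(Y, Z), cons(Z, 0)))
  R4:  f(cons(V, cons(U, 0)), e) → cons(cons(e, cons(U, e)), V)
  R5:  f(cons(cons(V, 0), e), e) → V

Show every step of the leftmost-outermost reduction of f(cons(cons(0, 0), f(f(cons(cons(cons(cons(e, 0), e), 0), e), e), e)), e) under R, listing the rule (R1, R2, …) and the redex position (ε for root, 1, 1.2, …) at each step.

0

1. f(cons(cons(0, 0), f(f(cons(cons(cons(cons(e, 0), e), 0), e), e), e)), e)  →  f(cons(cons(0, 0), f(cons(cons(e, 0), e), e)), e)   [R5 at 1.2.1]
2. f(cons(cons(0, 0), f(cons(cons(e, 0), e), e)), e)  →  f(cons(cons(0, 0), e), e)   [R5 at 1.2]
3. f(cons(cons(0, 0), e), e)  →  0   [R5 at ε]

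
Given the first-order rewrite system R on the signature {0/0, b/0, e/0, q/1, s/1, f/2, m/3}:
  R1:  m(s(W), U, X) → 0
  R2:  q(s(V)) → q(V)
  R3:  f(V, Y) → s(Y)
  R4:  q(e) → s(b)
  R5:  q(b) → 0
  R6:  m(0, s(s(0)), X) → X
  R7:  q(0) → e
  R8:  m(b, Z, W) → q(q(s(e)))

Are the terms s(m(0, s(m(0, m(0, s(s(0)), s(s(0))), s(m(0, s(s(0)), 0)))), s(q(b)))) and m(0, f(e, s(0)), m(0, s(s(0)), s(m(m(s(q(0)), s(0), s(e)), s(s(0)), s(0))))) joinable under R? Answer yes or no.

Reduce t₁ = s(m(0, s(m(0, m(0, s(s(0)), s(s(0))), s(m(0, s(s(0)), 0)))), s(q(b)))):
1. s(m(0, s(m(0, m(0, s(s(0)), s(s(0))), s(m(0, s(s(0)), 0)))), s(q(b))))  →  s(m(0, s(m(0, s(s(0)), s(m(0, s(s(0)), 0)))), s(q(b))))   [R6 at 1.2.1.2]
2. s(m(0, s(m(0, s(s(0)), s(m(0, s(s(0)), 0)))), s(q(b))))  →  s(m(0, s(s(m(0, s(s(0)), 0))), s(q(b))))   [R6 at 1.2.1]
3. s(m(0, s(s(m(0, s(s(0)), 0))), s(q(b))))  →  s(m(0, s(s(0)), s(q(b))))   [R6 at 1.2.1.1]
4. s(m(0, s(s(0)), s(q(b))))  →  s(s(q(b)))   [R6 at 1]
5. s(s(q(b)))  →  s(s(0))   [R5 at 1.1]

Reduce t₂ = m(0, f(e, s(0)), m(0, s(s(0)), s(m(m(s(q(0)), s(0), s(e)), s(s(0)), s(0))))):
1. m(0, f(e, s(0)), m(0, s(s(0)), s(m(m(s(q(0)), s(0), s(e)), s(s(0)), s(0)))))  →  m(0, s(s(0)), m(0, s(s(0)), s(m(m(s(q(0)), s(0), s(e)), s(s(0)), s(0)))))   [R3 at 2]
2. m(0, s(s(0)), m(0, s(s(0)), s(m(m(s(q(0)), s(0), s(e)), s(s(0)), s(0)))))  →  m(0, s(s(0)), s(m(m(s(q(0)), s(0), s(e)), s(s(0)), s(0))))   [R6 at ε]
3. m(0, s(s(0)), s(m(m(s(q(0)), s(0), s(e)), s(s(0)), s(0))))  →  s(m(m(s(q(0)), s(0), s(e)), s(s(0)), s(0)))   [R6 at ε]
4. s(m(m(s(q(0)), s(0), s(e)), s(s(0)), s(0)))  →  s(m(0, s(s(0)), s(0)))   [R1 at 1.1]
5. s(m(0, s(s(0)), s(0)))  →  s(s(0))   [R6 at 1]

yes — NF(t₁) = s(s(0)), NF(t₂) = s(s(0))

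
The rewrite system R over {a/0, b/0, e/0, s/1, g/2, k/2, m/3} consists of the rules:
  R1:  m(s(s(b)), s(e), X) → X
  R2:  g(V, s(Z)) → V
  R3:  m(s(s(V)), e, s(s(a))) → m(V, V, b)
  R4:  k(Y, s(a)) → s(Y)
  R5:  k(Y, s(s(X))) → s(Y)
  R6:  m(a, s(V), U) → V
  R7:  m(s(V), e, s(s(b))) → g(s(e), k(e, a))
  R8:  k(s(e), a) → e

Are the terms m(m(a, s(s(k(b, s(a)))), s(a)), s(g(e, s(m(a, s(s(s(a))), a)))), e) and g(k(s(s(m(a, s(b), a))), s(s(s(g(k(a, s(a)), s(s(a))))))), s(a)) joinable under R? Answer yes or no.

no — NF(t₁) = e, NF(t₂) = s(s(s(b)))

Reduce t₁ = m(m(a, s(s(k(b, s(a)))), s(a)), s(g(e, s(m(a, s(s(s(a))), a)))), e):
1. m(m(a, s(s(k(b, s(a)))), s(a)), s(g(e, s(m(a, s(s(s(a))), a)))), e)  →  m(s(k(b, s(a))), s(g(e, s(m(a, s(s(s(a))), a)))), e)   [R6 at 1]
2. m(s(k(b, s(a))), s(g(e, s(m(a, s(s(s(a))), a)))), e)  →  m(s(s(b)), s(g(e, s(m(a, s(s(s(a))), a)))), e)   [R4 at 1.1]
3. m(s(s(b)), s(g(e, s(m(a, s(s(s(a))), a)))), e)  →  m(s(s(b)), s(e), e)   [R2 at 2.1]
4. m(s(s(b)), s(e), e)  →  e   [R1 at ε]

Reduce t₂ = g(k(s(s(m(a, s(b), a))), s(s(s(g(k(a, s(a)), s(s(a))))))), s(a)):
1. g(k(s(s(m(a, s(b), a))), s(s(s(g(k(a, s(a)), s(s(a))))))), s(a))  →  k(s(s(m(a, s(b), a))), s(s(s(g(k(a, s(a)), s(s(a)))))))   [R2 at ε]
2. k(s(s(m(a, s(b), a))), s(s(s(g(k(a, s(a)), s(s(a)))))))  →  s(s(s(m(a, s(b), a))))   [R5 at ε]
3. s(s(s(m(a, s(b), a))))  →  s(s(s(b)))   [R6 at 1.1.1]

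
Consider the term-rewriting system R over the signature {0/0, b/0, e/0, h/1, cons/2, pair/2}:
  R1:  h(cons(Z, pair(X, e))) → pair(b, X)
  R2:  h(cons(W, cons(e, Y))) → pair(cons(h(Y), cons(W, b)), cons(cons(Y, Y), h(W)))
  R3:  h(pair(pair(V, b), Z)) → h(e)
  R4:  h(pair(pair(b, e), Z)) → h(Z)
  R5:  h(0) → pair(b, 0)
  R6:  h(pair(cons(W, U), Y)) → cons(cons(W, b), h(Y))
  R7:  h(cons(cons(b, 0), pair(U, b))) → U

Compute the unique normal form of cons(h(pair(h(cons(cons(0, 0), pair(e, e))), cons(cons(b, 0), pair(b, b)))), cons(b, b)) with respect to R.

cons(b, cons(b, b))

1. cons(h(pair(h(cons(cons(0, 0), pair(e, e))), cons(cons(b, 0), pair(b, b)))), cons(b, b))  →  cons(h(pair(pair(b, e), cons(cons(b, 0), pair(b, b)))), cons(b, b))   [R1 at 1.1.1]
2. cons(h(pair(pair(b, e), cons(cons(b, 0), pair(b, b)))), cons(b, b))  →  cons(h(cons(cons(b, 0), pair(b, b))), cons(b, b))   [R4 at 1]
3. cons(h(cons(cons(b, 0), pair(b, b))), cons(b, b))  →  cons(b, cons(b, b))   [R7 at 1]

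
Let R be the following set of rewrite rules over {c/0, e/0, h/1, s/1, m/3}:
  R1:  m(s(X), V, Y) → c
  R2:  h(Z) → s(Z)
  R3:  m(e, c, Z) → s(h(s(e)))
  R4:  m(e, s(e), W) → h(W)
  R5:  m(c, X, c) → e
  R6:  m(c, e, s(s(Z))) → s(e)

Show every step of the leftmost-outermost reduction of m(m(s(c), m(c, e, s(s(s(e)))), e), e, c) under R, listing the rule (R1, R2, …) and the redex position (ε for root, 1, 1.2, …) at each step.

e

1. m(m(s(c), m(c, e, s(s(s(e)))), e), e, c)  →  m(c, e, c)   [R1 at 1]
2. m(c, e, c)  →  e   [R5 at ε]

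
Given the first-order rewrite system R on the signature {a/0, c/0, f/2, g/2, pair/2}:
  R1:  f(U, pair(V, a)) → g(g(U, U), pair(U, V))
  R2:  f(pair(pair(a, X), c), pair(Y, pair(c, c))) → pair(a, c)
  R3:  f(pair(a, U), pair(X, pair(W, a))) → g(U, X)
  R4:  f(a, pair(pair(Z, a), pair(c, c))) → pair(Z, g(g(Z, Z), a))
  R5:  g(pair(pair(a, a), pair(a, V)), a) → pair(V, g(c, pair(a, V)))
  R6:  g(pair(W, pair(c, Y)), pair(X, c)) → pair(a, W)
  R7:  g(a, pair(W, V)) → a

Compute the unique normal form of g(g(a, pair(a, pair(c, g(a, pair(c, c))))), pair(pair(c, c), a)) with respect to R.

1. g(g(a, pair(a, pair(c, g(a, pair(c, c))))), pair(pair(c, c), a))  →  g(a, pair(pair(c, c), a))   [R7 at 1]
2. g(a, pair(pair(c, c), a))  →  a   [R7 at ε]

a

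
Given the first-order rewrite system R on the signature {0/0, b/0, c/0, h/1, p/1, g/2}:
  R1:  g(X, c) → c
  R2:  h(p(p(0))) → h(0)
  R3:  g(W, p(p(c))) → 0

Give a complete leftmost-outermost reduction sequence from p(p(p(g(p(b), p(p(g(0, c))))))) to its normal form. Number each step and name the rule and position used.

1. p(p(p(g(p(b), p(p(g(0, c)))))))  →  p(p(p(g(p(b), p(p(c))))))   [R1 at 1.1.1.2.1.1]
2. p(p(p(g(p(b), p(p(c))))))  →  p(p(p(0)))   [R3 at 1.1.1]

p(p(p(0)))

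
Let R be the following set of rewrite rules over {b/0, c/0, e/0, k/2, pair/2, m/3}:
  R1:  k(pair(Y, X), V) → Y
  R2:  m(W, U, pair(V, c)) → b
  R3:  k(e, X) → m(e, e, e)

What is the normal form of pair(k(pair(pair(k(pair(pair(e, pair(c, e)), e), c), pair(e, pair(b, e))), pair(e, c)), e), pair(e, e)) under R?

1. pair(k(pair(pair(k(pair(pair(e, pair(c, e)), e), c), pair(e, pair(b, e))), pair(e, c)), e), pair(e, e))  →  pair(pair(k(pair(pair(e, pair(c, e)), e), c), pair(e, pair(b, e))), pair(e, e))   [R1 at 1]
2. pair(pair(k(pair(pair(e, pair(c, e)), e), c), pair(e, pair(b, e))), pair(e, e))  →  pair(pair(pair(e, pair(c, e)), pair(e, pair(b, e))), pair(e, e))   [R1 at 1.1]

pair(pair(pair(e, pair(c, e)), pair(e, pair(b, e))), pair(e, e))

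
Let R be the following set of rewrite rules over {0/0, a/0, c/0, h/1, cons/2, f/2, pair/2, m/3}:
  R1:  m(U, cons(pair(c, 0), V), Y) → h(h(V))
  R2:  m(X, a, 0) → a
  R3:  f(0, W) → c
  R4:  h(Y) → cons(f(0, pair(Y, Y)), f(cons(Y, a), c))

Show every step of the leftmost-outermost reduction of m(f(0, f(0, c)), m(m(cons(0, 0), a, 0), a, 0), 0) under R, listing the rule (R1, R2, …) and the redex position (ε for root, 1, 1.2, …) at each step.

1. m(f(0, f(0, c)), m(m(cons(0, 0), a, 0), a, 0), 0)  →  m(c, m(m(cons(0, 0), a, 0), a, 0), 0)   [R3 at 1]
2. m(c, m(m(cons(0, 0), a, 0), a, 0), 0)  →  m(c, a, 0)   [R2 at 2]
3. m(c, a, 0)  →  a   [R2 at ε]

a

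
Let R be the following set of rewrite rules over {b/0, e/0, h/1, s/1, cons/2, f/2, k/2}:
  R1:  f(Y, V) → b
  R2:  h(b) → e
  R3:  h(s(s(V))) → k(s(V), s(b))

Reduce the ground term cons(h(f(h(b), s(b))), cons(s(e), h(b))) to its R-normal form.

cons(e, cons(s(e), e))

1. cons(h(f(h(b), s(b))), cons(s(e), h(b)))  →  cons(h(b), cons(s(e), h(b)))   [R1 at 1.1]
2. cons(h(b), cons(s(e), h(b)))  →  cons(e, cons(s(e), h(b)))   [R2 at 1]
3. cons(e, cons(s(e), h(b)))  →  cons(e, cons(s(e), e))   [R2 at 2.2]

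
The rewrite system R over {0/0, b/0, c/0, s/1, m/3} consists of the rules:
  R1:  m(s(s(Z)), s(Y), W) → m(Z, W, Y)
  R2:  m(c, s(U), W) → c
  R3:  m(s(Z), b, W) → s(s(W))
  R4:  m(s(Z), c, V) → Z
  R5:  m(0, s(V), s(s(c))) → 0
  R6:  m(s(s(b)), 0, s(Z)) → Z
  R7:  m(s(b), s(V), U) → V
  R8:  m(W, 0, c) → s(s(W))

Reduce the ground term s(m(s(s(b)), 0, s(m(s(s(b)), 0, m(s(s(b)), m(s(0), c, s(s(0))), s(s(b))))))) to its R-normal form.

s(b)

1. s(m(s(s(b)), 0, s(m(s(s(b)), 0, m(s(s(b)), m(s(0), c, s(s(0))), s(s(b)))))))  →  s(m(s(s(b)), 0, m(s(s(b)), m(s(0), c, s(s(0))), s(s(b)))))   [R6 at 1]
2. s(m(s(s(b)), 0, m(s(s(b)), m(s(0), c, s(s(0))), s(s(b)))))  →  s(m(s(s(b)), 0, m(s(s(b)), 0, s(s(b)))))   [R4 at 1.3.2]
3. s(m(s(s(b)), 0, m(s(s(b)), 0, s(s(b)))))  →  s(m(s(s(b)), 0, s(b)))   [R6 at 1.3]
4. s(m(s(s(b)), 0, s(b)))  →  s(b)   [R6 at 1]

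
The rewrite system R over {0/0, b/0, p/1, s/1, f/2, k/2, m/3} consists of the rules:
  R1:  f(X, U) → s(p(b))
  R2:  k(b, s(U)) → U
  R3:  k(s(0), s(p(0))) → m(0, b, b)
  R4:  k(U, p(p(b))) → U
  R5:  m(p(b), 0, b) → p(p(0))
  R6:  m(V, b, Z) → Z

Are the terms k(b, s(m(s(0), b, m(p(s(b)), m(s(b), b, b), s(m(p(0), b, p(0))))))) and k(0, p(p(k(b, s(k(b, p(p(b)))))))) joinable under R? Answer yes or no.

Reduce t₁ = k(b, s(m(s(0), b, m(p(s(b)), m(s(b), b, b), s(m(p(0), b, p(0))))))):
1. k(b, s(m(s(0), b, m(p(s(b)), m(s(b), b, b), s(m(p(0), b, p(0)))))))  →  m(s(0), b, m(p(s(b)), m(s(b), b, b), s(m(p(0), b, p(0)))))   [R2 at ε]
2. m(s(0), b, m(p(s(b)), m(s(b), b, b), s(m(p(0), b, p(0)))))  →  m(p(s(b)), m(s(b), b, b), s(m(p(0), b, p(0))))   [R6 at ε]
3. m(p(s(b)), m(s(b), b, b), s(m(p(0), b, p(0))))  →  m(p(s(b)), b, s(m(p(0), b, p(0))))   [R6 at 2]
4. m(p(s(b)), b, s(m(p(0), b, p(0))))  →  s(m(p(0), b, p(0)))   [R6 at ε]
5. s(m(p(0), b, p(0)))  →  s(p(0))   [R6 at 1]

Reduce t₂ = k(0, p(p(k(b, s(k(b, p(p(b)))))))):
1. k(0, p(p(k(b, s(k(b, p(p(b))))))))  →  k(0, p(p(k(b, p(p(b))))))   [R2 at 2.1.1]
2. k(0, p(p(k(b, p(p(b))))))  →  k(0, p(p(b)))   [R4 at 2.1.1]
3. k(0, p(p(b)))  →  0   [R4 at ε]

no — NF(t₁) = s(p(0)), NF(t₂) = 0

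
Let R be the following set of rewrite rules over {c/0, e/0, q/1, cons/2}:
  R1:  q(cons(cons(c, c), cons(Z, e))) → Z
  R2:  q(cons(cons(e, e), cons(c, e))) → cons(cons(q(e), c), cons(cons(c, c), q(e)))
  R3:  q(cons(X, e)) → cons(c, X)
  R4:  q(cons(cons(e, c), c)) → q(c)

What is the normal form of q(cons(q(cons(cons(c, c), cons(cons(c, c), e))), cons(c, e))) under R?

c

1. q(cons(q(cons(cons(c, c), cons(cons(c, c), e))), cons(c, e)))  →  q(cons(cons(c, c), cons(c, e)))   [R1 at 1.1]
2. q(cons(cons(c, c), cons(c, e)))  →  c   [R1 at ε]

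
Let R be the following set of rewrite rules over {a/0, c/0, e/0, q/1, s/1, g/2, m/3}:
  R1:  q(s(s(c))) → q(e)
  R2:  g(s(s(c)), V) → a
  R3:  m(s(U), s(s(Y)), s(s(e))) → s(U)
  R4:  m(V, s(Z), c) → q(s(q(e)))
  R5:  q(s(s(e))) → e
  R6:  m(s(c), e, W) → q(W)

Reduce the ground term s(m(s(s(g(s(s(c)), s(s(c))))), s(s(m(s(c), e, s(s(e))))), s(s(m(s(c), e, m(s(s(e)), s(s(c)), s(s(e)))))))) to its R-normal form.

s(s(s(a)))

1. s(m(s(s(g(s(s(c)), s(s(c))))), s(s(m(s(c), e, s(s(e))))), s(s(m(s(c), e, m(s(s(e)), s(s(c)), s(s(e))))))))  →  s(m(s(s(a)), s(s(m(s(c), e, s(s(e))))), s(s(m(s(c), e, m(s(s(e)), s(s(c)), s(s(e))))))))   [R2 at 1.1.1.1]
2. s(m(s(s(a)), s(s(m(s(c), e, s(s(e))))), s(s(m(s(c), e, m(s(s(e)), s(s(c)), s(s(e))))))))  →  s(m(s(s(a)), s(s(q(s(s(e))))), s(s(m(s(c), e, m(s(s(e)), s(s(c)), s(s(e))))))))   [R6 at 1.2.1.1]
3. s(m(s(s(a)), s(s(q(s(s(e))))), s(s(m(s(c), e, m(s(s(e)), s(s(c)), s(s(e))))))))  →  s(m(s(s(a)), s(s(e)), s(s(m(s(c), e, m(s(s(e)), s(s(c)), s(s(e))))))))   [R5 at 1.2.1.1]
4. s(m(s(s(a)), s(s(e)), s(s(m(s(c), e, m(s(s(e)), s(s(c)), s(s(e))))))))  →  s(m(s(s(a)), s(s(e)), s(s(q(m(s(s(e)), s(s(c)), s(s(e))))))))   [R6 at 1.3.1.1]
5. s(m(s(s(a)), s(s(e)), s(s(q(m(s(s(e)), s(s(c)), s(s(e))))))))  →  s(m(s(s(a)), s(s(e)), s(s(q(s(s(e)))))))   [R3 at 1.3.1.1.1]
6. s(m(s(s(a)), s(s(e)), s(s(q(s(s(e)))))))  →  s(m(s(s(a)), s(s(e)), s(s(e))))   [R5 at 1.3.1.1]
7. s(m(s(s(a)), s(s(e)), s(s(e))))  →  s(s(s(a)))   [R3 at 1]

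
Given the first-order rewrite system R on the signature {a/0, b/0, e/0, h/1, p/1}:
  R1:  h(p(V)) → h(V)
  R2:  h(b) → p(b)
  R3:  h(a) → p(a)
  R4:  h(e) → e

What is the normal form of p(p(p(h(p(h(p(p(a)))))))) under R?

1. p(p(p(h(p(h(p(p(a))))))))  →  p(p(p(h(h(p(p(a)))))))   [R1 at 1.1.1]
2. p(p(p(h(h(p(p(a)))))))  →  p(p(p(h(h(p(a))))))   [R1 at 1.1.1.1]
3. p(p(p(h(h(p(a))))))  →  p(p(p(h(h(a)))))   [R1 at 1.1.1.1]
4. p(p(p(h(h(a)))))  →  p(p(p(h(p(a)))))   [R3 at 1.1.1.1]
5. p(p(p(h(p(a)))))  →  p(p(p(h(a))))   [R1 at 1.1.1]
6. p(p(p(h(a))))  →  p(p(p(p(a))))   [R3 at 1.1.1]

p(p(p(p(a))))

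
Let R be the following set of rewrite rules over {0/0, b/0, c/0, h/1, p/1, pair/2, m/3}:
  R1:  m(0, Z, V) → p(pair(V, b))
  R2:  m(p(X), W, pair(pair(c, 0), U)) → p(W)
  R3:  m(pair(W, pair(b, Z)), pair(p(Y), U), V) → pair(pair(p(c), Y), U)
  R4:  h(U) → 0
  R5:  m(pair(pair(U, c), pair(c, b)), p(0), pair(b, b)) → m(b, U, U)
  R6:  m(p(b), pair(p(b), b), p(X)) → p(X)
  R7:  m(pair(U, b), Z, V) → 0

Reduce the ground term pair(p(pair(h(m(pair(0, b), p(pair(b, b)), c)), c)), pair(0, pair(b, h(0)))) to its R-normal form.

pair(p(pair(0, c)), pair(0, pair(b, 0)))

1. pair(p(pair(h(m(pair(0, b), p(pair(b, b)), c)), c)), pair(0, pair(b, h(0))))  →  pair(p(pair(0, c)), pair(0, pair(b, h(0))))   [R4 at 1.1.1]
2. pair(p(pair(0, c)), pair(0, pair(b, h(0))))  →  pair(p(pair(0, c)), pair(0, pair(b, 0)))   [R4 at 2.2.2]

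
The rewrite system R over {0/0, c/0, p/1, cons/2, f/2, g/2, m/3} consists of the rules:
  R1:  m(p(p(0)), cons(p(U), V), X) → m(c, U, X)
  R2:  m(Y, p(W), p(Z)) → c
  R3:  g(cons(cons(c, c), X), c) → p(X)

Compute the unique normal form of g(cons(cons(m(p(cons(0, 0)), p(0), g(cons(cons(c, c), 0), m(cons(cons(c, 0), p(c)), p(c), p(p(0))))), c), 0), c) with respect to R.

1. g(cons(cons(m(p(cons(0, 0)), p(0), g(cons(cons(c, c), 0), m(cons(cons(c, 0), p(c)), p(c), p(p(0))))), c), 0), c)  →  g(cons(cons(m(p(cons(0, 0)), p(0), g(cons(cons(c, c), 0), c)), c), 0), c)   [R2 at 1.1.1.3.2]
2. g(cons(cons(m(p(cons(0, 0)), p(0), g(cons(cons(c, c), 0), c)), c), 0), c)  →  g(cons(cons(m(p(cons(0, 0)), p(0), p(0)), c), 0), c)   [R3 at 1.1.1.3]
3. g(cons(cons(m(p(cons(0, 0)), p(0), p(0)), c), 0), c)  →  g(cons(cons(c, c), 0), c)   [R2 at 1.1.1]
4. g(cons(cons(c, c), 0), c)  →  p(0)   [R3 at ε]

p(0)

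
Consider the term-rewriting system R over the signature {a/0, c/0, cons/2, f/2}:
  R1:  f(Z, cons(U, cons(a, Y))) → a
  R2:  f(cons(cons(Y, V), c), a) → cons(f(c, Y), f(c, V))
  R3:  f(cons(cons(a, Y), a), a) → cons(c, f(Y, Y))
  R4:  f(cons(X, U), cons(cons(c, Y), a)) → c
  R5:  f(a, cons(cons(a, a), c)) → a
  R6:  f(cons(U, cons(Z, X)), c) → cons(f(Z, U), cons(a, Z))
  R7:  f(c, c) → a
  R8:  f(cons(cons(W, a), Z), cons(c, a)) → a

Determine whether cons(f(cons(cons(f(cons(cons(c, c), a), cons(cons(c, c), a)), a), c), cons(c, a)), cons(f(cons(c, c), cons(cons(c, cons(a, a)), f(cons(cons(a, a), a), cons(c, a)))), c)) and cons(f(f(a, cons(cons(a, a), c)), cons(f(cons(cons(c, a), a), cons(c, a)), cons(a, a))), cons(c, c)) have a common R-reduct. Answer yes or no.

Reduce t₁ = cons(f(cons(cons(f(cons(cons(c, c), a), cons(cons(c, c), a)), a), c), cons(c, a)), cons(f(cons(c, c), cons(cons(c, cons(a, a)), f(cons(cons(a, a), a), cons(c, a)))), c)):
1. cons(f(cons(cons(f(cons(cons(c, c), a), cons(cons(c, c), a)), a), c), cons(c, a)), cons(f(cons(c, c), cons(cons(c, cons(a, a)), f(cons(cons(a, a), a), cons(c, a)))), c))  →  cons(a, cons(f(cons(c, c), cons(cons(c, cons(a, a)), f(cons(cons(a, a), a), cons(c, a)))), c))   [R8 at 1]
2. cons(a, cons(f(cons(c, c), cons(cons(c, cons(a, a)), f(cons(cons(a, a), a), cons(c, a)))), c))  →  cons(a, cons(f(cons(c, c), cons(cons(c, cons(a, a)), a)), c))   [R8 at 2.1.2.2]
3. cons(a, cons(f(cons(c, c), cons(cons(c, cons(a, a)), a)), c))  →  cons(a, cons(c, c))   [R4 at 2.1]

Reduce t₂ = cons(f(f(a, cons(cons(a, a), c)), cons(f(cons(cons(c, a), a), cons(c, a)), cons(a, a))), cons(c, c)):
1. cons(f(f(a, cons(cons(a, a), c)), cons(f(cons(cons(c, a), a), cons(c, a)), cons(a, a))), cons(c, c))  →  cons(a, cons(c, c))   [R1 at 1]

yes — NF(t₁) = cons(a, cons(c, c)), NF(t₂) = cons(a, cons(c, c))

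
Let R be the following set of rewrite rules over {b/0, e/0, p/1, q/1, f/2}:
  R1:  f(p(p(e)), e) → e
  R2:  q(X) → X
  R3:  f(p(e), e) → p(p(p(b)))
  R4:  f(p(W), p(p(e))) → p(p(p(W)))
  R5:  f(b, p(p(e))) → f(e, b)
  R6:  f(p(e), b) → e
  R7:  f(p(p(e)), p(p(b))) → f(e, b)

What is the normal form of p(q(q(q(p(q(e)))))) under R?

1. p(q(q(q(p(q(e))))))  →  p(q(q(p(q(e)))))   [R2 at 1]
2. p(q(q(p(q(e)))))  →  p(q(p(q(e))))   [R2 at 1]
3. p(q(p(q(e))))  →  p(p(q(e)))   [R2 at 1]
4. p(p(q(e)))  →  p(p(e))   [R2 at 1.1]

p(p(e))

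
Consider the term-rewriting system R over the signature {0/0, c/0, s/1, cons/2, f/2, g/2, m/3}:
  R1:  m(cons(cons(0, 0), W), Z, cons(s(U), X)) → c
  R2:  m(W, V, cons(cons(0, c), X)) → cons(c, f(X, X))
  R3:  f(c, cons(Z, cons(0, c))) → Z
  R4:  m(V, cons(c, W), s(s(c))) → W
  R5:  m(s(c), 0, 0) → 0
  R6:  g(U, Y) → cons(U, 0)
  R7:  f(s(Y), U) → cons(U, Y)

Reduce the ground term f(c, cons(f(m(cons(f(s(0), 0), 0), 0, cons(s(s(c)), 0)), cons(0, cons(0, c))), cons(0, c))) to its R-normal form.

1. f(c, cons(f(m(cons(f(s(0), 0), 0), 0, cons(s(s(c)), 0)), cons(0, cons(0, c))), cons(0, c)))  →  f(m(cons(f(s(0), 0), 0), 0, cons(s(s(c)), 0)), cons(0, cons(0, c)))   [R3 at ε]
2. f(m(cons(f(s(0), 0), 0), 0, cons(s(s(c)), 0)), cons(0, cons(0, c)))  →  f(m(cons(cons(0, 0), 0), 0, cons(s(s(c)), 0)), cons(0, cons(0, c)))   [R7 at 1.1.1]
3. f(m(cons(cons(0, 0), 0), 0, cons(s(s(c)), 0)), cons(0, cons(0, c)))  →  f(c, cons(0, cons(0, c)))   [R1 at 1]
4. f(c, cons(0, cons(0, c)))  →  0   [R3 at ε]

0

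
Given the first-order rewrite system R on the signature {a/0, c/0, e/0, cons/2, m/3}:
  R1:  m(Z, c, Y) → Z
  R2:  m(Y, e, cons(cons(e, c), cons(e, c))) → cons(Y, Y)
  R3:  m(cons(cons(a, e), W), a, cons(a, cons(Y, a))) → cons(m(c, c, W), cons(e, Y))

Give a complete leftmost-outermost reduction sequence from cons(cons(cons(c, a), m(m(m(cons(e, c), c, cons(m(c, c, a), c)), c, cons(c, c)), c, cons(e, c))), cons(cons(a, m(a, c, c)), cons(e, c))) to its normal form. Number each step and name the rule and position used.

1. cons(cons(cons(c, a), m(m(m(cons(e, c), c, cons(m(c, c, a), c)), c, cons(c, c)), c, cons(e, c))), cons(cons(a, m(a, c, c)), cons(e, c)))  →  cons(cons(cons(c, a), m(m(cons(e, c), c, cons(m(c, c, a), c)), c, cons(c, c))), cons(cons(a, m(a, c, c)), cons(e, c)))   [R1 at 1.2]
2. cons(cons(cons(c, a), m(m(cons(e, c), c, cons(m(c, c, a), c)), c, cons(c, c))), cons(cons(a, m(a, c, c)), cons(e, c)))  →  cons(cons(cons(c, a), m(cons(e, c), c, cons(m(c, c, a), c))), cons(cons(a, m(a, c, c)), cons(e, c)))   [R1 at 1.2]
3. cons(cons(cons(c, a), m(cons(e, c), c, cons(m(c, c, a), c))), cons(cons(a, m(a, c, c)), cons(e, c)))  →  cons(cons(cons(c, a), cons(e, c)), cons(cons(a, m(a, c, c)), cons(e, c)))   [R1 at 1.2]
4. cons(cons(cons(c, a), cons(e, c)), cons(cons(a, m(a, c, c)), cons(e, c)))  →  cons(cons(cons(c, a), cons(e, c)), cons(cons(a, a), cons(e, c)))   [R1 at 2.1.2]

cons(cons(cons(c, a), cons(e, c)), cons(cons(a, a), cons(e, c)))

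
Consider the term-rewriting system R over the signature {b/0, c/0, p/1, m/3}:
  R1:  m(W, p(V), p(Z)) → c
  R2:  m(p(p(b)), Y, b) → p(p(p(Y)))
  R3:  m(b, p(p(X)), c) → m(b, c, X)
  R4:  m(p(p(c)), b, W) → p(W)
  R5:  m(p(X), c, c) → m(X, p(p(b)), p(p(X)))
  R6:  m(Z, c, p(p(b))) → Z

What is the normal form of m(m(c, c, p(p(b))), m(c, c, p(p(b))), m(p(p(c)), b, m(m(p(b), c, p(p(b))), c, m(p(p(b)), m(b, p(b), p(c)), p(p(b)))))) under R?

1. m(m(c, c, p(p(b))), m(c, c, p(p(b))), m(p(p(c)), b, m(m(p(b), c, p(p(b))), c, m(p(p(b)), m(b, p(b), p(c)), p(p(b))))))  →  m(c, m(c, c, p(p(b))), m(p(p(c)), b, m(m(p(b), c, p(p(b))), c, m(p(p(b)), m(b, p(b), p(c)), p(p(b))))))   [R6 at 1]
2. m(c, m(c, c, p(p(b))), m(p(p(c)), b, m(m(p(b), c, p(p(b))), c, m(p(p(b)), m(b, p(b), p(c)), p(p(b))))))  →  m(c, c, m(p(p(c)), b, m(m(p(b), c, p(p(b))), c, m(p(p(b)), m(b, p(b), p(c)), p(p(b))))))   [R6 at 2]
3. m(c, c, m(p(p(c)), b, m(m(p(b), c, p(p(b))), c, m(p(p(b)), m(b, p(b), p(c)), p(p(b))))))  →  m(c, c, p(m(m(p(b), c, p(p(b))), c, m(p(p(b)), m(b, p(b), p(c)), p(p(b))))))   [R4 at 3]
4. m(c, c, p(m(m(p(b), c, p(p(b))), c, m(p(p(b)), m(b, p(b), p(c)), p(p(b))))))  →  m(c, c, p(m(p(b), c, m(p(p(b)), m(b, p(b), p(c)), p(p(b))))))   [R6 at 3.1.1]
5. m(c, c, p(m(p(b), c, m(p(p(b)), m(b, p(b), p(c)), p(p(b))))))  →  m(c, c, p(m(p(b), c, m(p(p(b)), c, p(p(b))))))   [R1 at 3.1.3.2]
6. m(c, c, p(m(p(b), c, m(p(p(b)), c, p(p(b))))))  →  m(c, c, p(m(p(b), c, p(p(b)))))   [R6 at 3.1.3]
7. m(c, c, p(m(p(b), c, p(p(b)))))  →  m(c, c, p(p(b)))   [R6 at 3.1]
8. m(c, c, p(p(b)))  →  c   [R6 at ε]

c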